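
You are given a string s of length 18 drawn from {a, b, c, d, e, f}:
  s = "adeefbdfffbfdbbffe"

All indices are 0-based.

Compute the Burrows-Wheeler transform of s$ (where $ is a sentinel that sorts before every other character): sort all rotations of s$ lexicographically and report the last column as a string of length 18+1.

e$dffbfabfdeefbffbd

rank  rotation             last
    0  $adeefbdfffbfdbbffe  e
    1  adeefbdfffbfdbbffe$  $
    2  bbffe$adeefbdfffbfd  d
    3  bdfffbfdbbffe$adeef  f
    4  bfdbbffe$adeefbdfff  f
    5  bffe$adeefbdfffbfdb  b
    6  dbbffe$adeefbdfffbf  f
    7  deefbdfffbfdbbffe$a  a
    8  dfffbfdbbffe$adeefb  b
    9  e$adeefbdfffbfdbbff  f
   10  eefbdfffbfdbbffe$ad  d
   11  efbdfffbfdbbffe$ade  e
   12  fbdfffbfdbbffe$adee  e
   13  fbfdbbffe$adeefbdff  f
   14  fdbbffe$adeefbdfffb  b
   15  fe$adeefbdfffbfdbbf  f
   16  ffbfdbbffe$adeefbdf  f
   17  ffe$adeefbdfffbfdbb  b
   18  fffbfdbbffe$adeefbd  d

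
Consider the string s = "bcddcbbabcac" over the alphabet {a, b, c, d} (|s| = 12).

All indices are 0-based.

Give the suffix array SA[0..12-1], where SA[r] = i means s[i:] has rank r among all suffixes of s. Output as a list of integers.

rank | idx | suffix
   0 |   7 | abcac
   1 |  10 | ac
   2 |   6 | babcac
   3 |   5 | bbabcac
   4 |   8 | bcac
   5 |   0 | bcddcbbabcac
   6 |  11 | c
   7 |   9 | cac
   8 |   4 | cbbabcac
   9 |   1 | cddcbbabcac
  10 |   3 | dcbbabcac
  11 |   2 | ddcbbabcac

[7, 10, 6, 5, 8, 0, 11, 9, 4, 1, 3, 2]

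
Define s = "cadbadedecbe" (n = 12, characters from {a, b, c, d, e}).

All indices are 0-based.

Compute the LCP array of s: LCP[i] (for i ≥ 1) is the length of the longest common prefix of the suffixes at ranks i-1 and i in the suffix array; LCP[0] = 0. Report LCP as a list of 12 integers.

rank→(start, suffix):
  0 → (1, 'adbadedecbe')
  1 → (4, 'adedecbe')
  2 → (3, 'badedecbe')
  3 → (10, 'be')
  4 → (0, 'cadbadedecbe')
  5 → (9, 'cbe')
  6 → (2, 'dbadedecbe')
  7 → (7, 'decbe')
  8 → (5, 'dedecbe')
  9 → (11, 'e')
  10 → (8, 'ecbe')
  11 → (6, 'edecbe')

SA = [1, 4, 3, 10, 0, 9, 2, 7, 5, 11, 8, 6]
rank  pair      lcp
   1  s[1:],s[4:]  2  'ad'
   2  s[4:],s[3:]  0  ''
   3  s[3:],s[10:]  1  'b'
   4  s[10:],s[0:]  0  ''
   5  s[0:],s[9:]  1  'c'
   6  s[9:],s[2:]  0  ''
   7  s[2:],s[7:]  1  'd'
   8  s[7:],s[5:]  2  'de'
   9  s[5:],s[11:]  0  ''
  10  s[11:],s[8:]  1  'e'
  11  s[8:],s[6:]  1  'e'

[0, 2, 0, 1, 0, 1, 0, 1, 2, 0, 1, 1]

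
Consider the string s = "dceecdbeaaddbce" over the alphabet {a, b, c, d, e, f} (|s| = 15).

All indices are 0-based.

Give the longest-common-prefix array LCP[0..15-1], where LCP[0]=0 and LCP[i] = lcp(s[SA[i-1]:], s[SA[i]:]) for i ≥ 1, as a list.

[0, 1, 0, 1, 0, 1, 2, 0, 2, 1, 1, 0, 1, 1, 1]

rank→(start, suffix):
  0 → (8, 'aaddbce')
  1 → (9, 'addbce')
  2 → (12, 'bce')
  3 → (6, 'beaaddbce')
  4 → (4, 'cdbeaaddbce')
  5 → (13, 'ce')
  6 → (1, 'ceecdbeaaddbce')
  7 → (11, 'dbce')
  8 → (5, 'dbeaaddbce')
  9 → (0, 'dceecdbeaaddbce')
  10 → (10, 'ddbce')
  11 → (14, 'e')
  12 → (7, 'eaaddbce')
  13 → (3, 'ecdbeaaddbce')
  14 → (2, 'eecdbeaaddbce')

SA = [8, 9, 12, 6, 4, 13, 1, 11, 5, 0, 10, 14, 7, 3, 2]
rank  pair      lcp
   1  s[8:],s[9:]  1  'a'
   2  s[9:],s[12:]  0  ''
   3  s[12:],s[6:]  1  'b'
   4  s[6:],s[4:]  0  ''
   5  s[4:],s[13:]  1  'c'
   6  s[13:],s[1:]  2  'ce'
   7  s[1:],s[11:]  0  ''
   8  s[11:],s[5:]  2  'db'
   9  s[5:],s[0:]  1  'd'
  10  s[0:],s[10:]  1  'd'
  11  s[10:],s[14:]  0  ''
  12  s[14:],s[7:]  1  'e'
  13  s[7:],s[3:]  1  'e'
  14  s[3:],s[2:]  1  'e'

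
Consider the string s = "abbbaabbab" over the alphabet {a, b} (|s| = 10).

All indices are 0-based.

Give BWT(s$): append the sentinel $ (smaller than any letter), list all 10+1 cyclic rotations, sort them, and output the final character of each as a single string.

bbba$abbbaa

rank  rotation     last
    0  $abbbaabbab  b
    1  aabbab$abbb  b
    2  ab$abbbaabb  b
    3  abbab$abbba  a
    4  abbbaabbab$  $
    5  b$abbbaabba  a
    6  baabbab$abb  b
    7  bab$abbbaab  b
    8  bbaabbab$ab  b
    9  bbab$abbbaa  a
   10  bbbaabbab$a  a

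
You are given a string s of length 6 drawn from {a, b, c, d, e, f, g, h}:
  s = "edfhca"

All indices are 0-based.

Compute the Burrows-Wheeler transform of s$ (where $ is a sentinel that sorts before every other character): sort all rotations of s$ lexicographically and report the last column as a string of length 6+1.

rank  rotation last
    0  $edfhca  a
    1  a$edfhc  c
    2  ca$edfh  h
    3  dfhca$e  e
    4  edfhca$  $
    5  fhca$ed  d
    6  hca$edf  f

ache$df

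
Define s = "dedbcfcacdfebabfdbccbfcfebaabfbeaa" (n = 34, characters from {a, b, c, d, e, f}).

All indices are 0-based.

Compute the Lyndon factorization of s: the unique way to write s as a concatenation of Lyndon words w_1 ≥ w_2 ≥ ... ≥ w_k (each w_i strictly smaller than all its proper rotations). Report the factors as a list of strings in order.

["de", "d", "bcfc", "acdfeb", "abfdbccbfcfeb", "aabfbe", "a", "a"]

emit factor 1: 'de' (i=0, period=2)
emit factor 2: 'd' (i=2, period=1)
emit factor 3: 'bcfc' (i=3, period=4)
emit factor 4: 'acdfeb' (i=7, period=6)
emit factor 5: 'abfdbccbfcfeb' (i=13, period=13)
emit factor 6: 'aabfbe' (i=26, period=6)
emit factor 7: 'a' (i=32, period=1)
emit factor 8: 'a' (i=33, period=1)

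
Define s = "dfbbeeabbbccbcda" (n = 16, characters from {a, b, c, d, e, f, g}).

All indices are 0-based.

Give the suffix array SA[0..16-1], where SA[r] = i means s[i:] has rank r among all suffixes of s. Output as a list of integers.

sorted suffixes:
  #0 SA[0]=15  'a'
  #1 SA[1]=6  'abbbccbcda'
  #2 SA[2]=7  'bbbccbcda'
  #3 SA[3]=8  'bbccbcda'
  #4 SA[4]=2  'bbeeabbbccbcda'
  #5 SA[5]=9  'bccbcda'
  #6 SA[6]=12  'bcda'
  #7 SA[7]=3  'beeabbbccbcda'
  #8 SA[8]=11  'cbcda'
  #9 SA[9]=10  'ccbcda'
  #10 SA[10]=13  'cda'
  #11 SA[11]=14  'da'
  #12 SA[12]=0  'dfbbeeabbbccbcda'
  #13 SA[13]=5  'eabbbccbcda'
  #14 SA[14]=4  'eeabbbccbcda'
  #15 SA[15]=1  'fbbeeabbbccbcda'

[15, 6, 7, 8, 2, 9, 12, 3, 11, 10, 13, 14, 0, 5, 4, 1]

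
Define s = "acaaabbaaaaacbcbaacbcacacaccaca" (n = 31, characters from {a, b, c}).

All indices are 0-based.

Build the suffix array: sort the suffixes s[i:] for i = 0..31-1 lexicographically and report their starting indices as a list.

[30, 7, 8, 2, 9, 3, 16, 10, 4, 28, 0, 21, 23, 17, 11, 25, 6, 15, 5, 19, 13, 29, 1, 27, 20, 22, 24, 14, 18, 12, 26]

rank→(start, suffix):
  0 → (30, 'a')
  1 → (7, 'aaaaacbcbaacbcacacaccaca')
  2 → (8, 'aaaacbcbaacbcacacaccaca')
  3 → (2, 'aaabbaaaaacbcbaacbcacacaccaca')
  4 → (9, 'aaacbcbaacbcacacaccaca')
  5 → (3, 'aabbaaaaacbcbaacbcacacaccaca')
  6 → (16, 'aacbcacacaccaca')
  7 → (10, 'aacbcbaacbcacacaccaca')
  8 → (4, 'abbaaaaacbcbaacbcacacaccaca')
  9 → (28, 'aca')
  10 → (0, 'acaaabbaaaaacbcbaacbcacacaccaca')
  11 → (21, 'acacaccaca')
  12 → (23, 'acaccaca')
  13 → (17, 'acbcacacaccaca')
  14 → (11, 'acbcbaacbcacacaccaca')
  15 → (25, 'accaca')
  16 → (6, 'baaaaacbcbaacbcacacaccaca')
  17 → (15, 'baacbcacacaccaca')
  18 → (5, 'bbaaaaacbcbaacbcacacaccaca')
  19 → (19, 'bcacacaccaca')
  20 → (13, 'bcbaacbcacacaccaca')
  21 → (29, 'ca')
  22 → (1, 'caaabbaaaaacbcbaacbcacacaccaca')
  23 → (27, 'caca')
  24 → (20, 'cacacaccaca')
  25 → (22, 'cacaccaca')
  26 → (24, 'caccaca')
  27 → (14, 'cbaacbcacacaccaca')
  28 → (18, 'cbcacacaccaca')
  29 → (12, 'cbcbaacbcacacaccaca')
  30 → (26, 'ccaca')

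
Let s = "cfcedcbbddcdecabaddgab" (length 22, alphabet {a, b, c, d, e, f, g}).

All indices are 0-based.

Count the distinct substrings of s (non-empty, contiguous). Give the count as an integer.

sorted suffixes:
  #0 SA[0]=20  'ab'
  #1 SA[1]=14  'abaddgab'
  #2 SA[2]=16  'addgab'
  #3 SA[3]=21  'b'
  #4 SA[4]=15  'baddgab'
  #5 SA[5]=6  'bbddcdecabaddgab'
  #6 SA[6]=7  'bddcdecabaddgab'
  #7 SA[7]=13  'cabaddgab'
  #8 SA[8]=5  'cbbddcdecabaddgab'
  #9 SA[9]=10  'cdecabaddgab'
  #10 SA[10]=2  'cedcbbddcdecabaddgab'
  #11 SA[11]=0  'cfcedcbbddcdecabaddgab'
  #12 SA[12]=4  'dcbbddcdecabaddgab'
  #13 SA[13]=9  'dcdecabaddgab'
  #14 SA[14]=8  'ddcdecabaddgab'
  #15 SA[15]=17  'ddgab'
  #16 SA[16]=11  'decabaddgab'
  #17 SA[17]=18  'dgab'
  #18 SA[18]=12  'ecabaddgab'
  #19 SA[19]=3  'edcbbddcdecabaddgab'
  #20 SA[20]=1  'fcedcbbddcdecabaddgab'
  #21 SA[21]=19  'gab'

SA = [20, 14, 16, 21, 15, 6, 7, 13, 5, 10, 2, 0, 4, 9, 8, 17, 11, 18, 12, 3, 1, 19]
i: (SA[i-1],SA[i]) lcp shared
  1: (20,14) 2 'ab'
  2: (14,16) 1 'a'
  3: (16,21) 0 ''
  4: (21,15) 1 'b'
  5: (15,6) 1 'b'
  6: (6,7) 1 'b'
  7: (7,13) 0 ''
  8: (13,5) 1 'c'
  9: (5,10) 1 'c'
  10: (10,2) 1 'c'
  11: (2,0) 1 'c'
  12: (0,4) 0 ''
  13: (4,9) 2 'dc'
  14: (9,8) 1 'd'
  15: (8,17) 2 'dd'
  16: (17,11) 1 'd'
  17: (11,18) 1 'd'
  18: (18,12) 0 ''
  19: (12,3) 1 'e'
  20: (3,1) 0 ''
  21: (1,19) 0 ''

n(n+1)/2 = 22·23/2 = 253
Σ LCP = 0 + 2 + 1 + 0 + 1 + 1 + 1 + 0 + 1 + 1 + 1 + 1 + 0 + 2 + 1 + 2 + 1 + 1 + 0 + 1 + 0 + 0 = 18
distinct = 253 − 18 = 235

235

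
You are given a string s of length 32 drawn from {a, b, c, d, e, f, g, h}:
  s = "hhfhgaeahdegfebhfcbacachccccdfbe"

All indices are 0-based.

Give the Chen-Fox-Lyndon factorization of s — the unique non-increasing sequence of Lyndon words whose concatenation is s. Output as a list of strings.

emit factor 1: 'h' (i=0, period=1)
emit factor 2: 'h' (i=1, period=1)
emit factor 3: 'fhg' (i=2, period=3)
emit factor 4: 'aeahdegfebhfcb' (i=5, period=14)
emit factor 5: 'acachccccdfbe' (i=19, period=13)

["h", "h", "fhg", "aeahdegfebhfcb", "acachccccdfbe"]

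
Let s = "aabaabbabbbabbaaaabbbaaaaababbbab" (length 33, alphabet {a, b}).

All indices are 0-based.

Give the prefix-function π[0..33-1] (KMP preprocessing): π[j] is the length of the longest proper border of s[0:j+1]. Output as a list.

π[0] = 0
j=1 s[j]='a': π[1]=1 (border 'a')
j=2 s[j]='b': k: 1→0; π[2]=0 (border '')
j=3 s[j]='a': π[3]=1 (border 'a')
j=4 s[j]='a': π[4]=2 (border 'aa')
j=5 s[j]='b': π[5]=3 (border 'aab')
j=6 s[j]='b': k: 3→0; π[6]=0 (border '')
j=7 s[j]='a': π[7]=1 (border 'a')
j=8 s[j]='b': k: 1→0; π[8]=0 (border '')
j=9 s[j]='b': π[9]=0 (border '')
j=10 s[j]='b': π[10]=0 (border '')
j=11 s[j]='a': π[11]=1 (border 'a')
j=12 s[j]='b': k: 1→0; π[12]=0 (border '')
j=13 s[j]='b': π[13]=0 (border '')
j=14 s[j]='a': π[14]=1 (border 'a')
j=15 s[j]='a': π[15]=2 (border 'aa')
j=16 s[j]='a': k: 2→1; π[16]=2 (border 'aa')
j=17 s[j]='a': k: 2→1; π[17]=2 (border 'aa')
j=18 s[j]='b': π[18]=3 (border 'aab')
j=19 s[j]='b': k: 3→0; π[19]=0 (border '')
j=20 s[j]='b': π[20]=0 (border '')
j=21 s[j]='a': π[21]=1 (border 'a')
j=22 s[j]='a': π[22]=2 (border 'aa')
j=23 s[j]='a': k: 2→1; π[23]=2 (border 'aa')
j=24 s[j]='a': k: 2→1; π[24]=2 (border 'aa')
j=25 s[j]='a': k: 2→1; π[25]=2 (border 'aa')
j=26 s[j]='b': π[26]=3 (border 'aab')
j=27 s[j]='a': π[27]=4 (border 'aaba')
j=28 s[j]='b': k: 4→1→0; π[28]=0 (border '')
j=29 s[j]='b': π[29]=0 (border '')
j=30 s[j]='b': π[30]=0 (border '')
j=31 s[j]='a': π[31]=1 (border 'a')
j=32 s[j]='b': k: 1→0; π[32]=0 (border '')

[0, 1, 0, 1, 2, 3, 0, 1, 0, 0, 0, 1, 0, 0, 1, 2, 2, 2, 3, 0, 0, 1, 2, 2, 2, 2, 3, 4, 0, 0, 0, 1, 0]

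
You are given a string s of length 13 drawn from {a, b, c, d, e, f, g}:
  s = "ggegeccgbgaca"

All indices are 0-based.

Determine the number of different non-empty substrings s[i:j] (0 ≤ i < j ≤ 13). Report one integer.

sorted suffixes:
  #0 SA[0]=12  'a'
  #1 SA[1]=10  'aca'
  #2 SA[2]=8  'bgaca'
  #3 SA[3]=11  'ca'
  #4 SA[4]=5  'ccgbgaca'
  #5 SA[5]=6  'cgbgaca'
  #6 SA[6]=4  'eccgbgaca'
  #7 SA[7]=2  'egeccgbgaca'
  #8 SA[8]=9  'gaca'
  #9 SA[9]=7  'gbgaca'
  #10 SA[10]=3  'geccgbgaca'
  #11 SA[11]=1  'gegeccgbgaca'
  #12 SA[12]=0  'ggegeccgbgaca'

SA = [12, 10, 8, 11, 5, 6, 4, 2, 9, 7, 3, 1, 0]
rank  pair      lcp
   1  s[12:],s[10:]  1  'a'
   2  s[10:],s[8:]  0  ''
   3  s[8:],s[11:]  0  ''
   4  s[11:],s[5:]  1  'c'
   5  s[5:],s[6:]  1  'c'
   6  s[6:],s[4:]  0  ''
   7  s[4:],s[2:]  1  'e'
   8  s[2:],s[9:]  0  ''
   9  s[9:],s[7:]  1  'g'
  10  s[7:],s[3:]  1  'g'
  11  s[3:],s[1:]  2  'ge'
  12  s[1:],s[0:]  1  'g'

n(n+1)/2 = 13·14/2 = 91
Σ LCP = 0 + 1 + 0 + 0 + 1 + 1 + 0 + 1 + 0 + 1 + 1 + 2 + 1 = 9
distinct = 91 − 9 = 82

82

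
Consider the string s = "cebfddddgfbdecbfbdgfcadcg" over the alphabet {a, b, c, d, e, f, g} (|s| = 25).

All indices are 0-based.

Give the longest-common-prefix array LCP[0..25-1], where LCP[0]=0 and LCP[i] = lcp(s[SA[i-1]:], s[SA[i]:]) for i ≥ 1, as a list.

[0, 0, 2, 1, 2, 0, 1, 1, 1, 0, 1, 3, 2, 1, 1, 3, 0, 1, 0, 3, 1, 1, 0, 1, 2]

rank | idx | suffix
   0 |  21 | adcg
   1 |  10 | bdecbfbdgfcadcg
   2 |  16 | bdgfcadcg
   3 |  14 | bfbdgfcadcg
   4 |   2 | bfddddgfbdecbfbdgfcadcg
   5 |  20 | cadcg
   6 |  13 | cbfbdgfcadcg
   7 |   0 | cebfddddgfbdecbfbdgfcadcg
   8 |  23 | cg
   9 |  22 | dcg
  10 |   4 | ddddgfbdecbfbdgfcadcg
  11 |   5 | dddgfbdecbfbdgfcadcg
  12 |   6 | ddgfbdecbfbdgfcadcg
  13 |  11 | decbfbdgfcadcg
  14 |   7 | dgfbdecbfbdgfcadcg
  15 |  17 | dgfcadcg
  16 |   1 | ebfddddgfbdecbfbdgfcadcg
  17 |  12 | ecbfbdgfcadcg
  18 |   9 | fbdecbfbdgfcadcg
  19 |  15 | fbdgfcadcg
  20 |  19 | fcadcg
  21 |   3 | fddddgfbdecbfbdgfcadcg
  22 |  24 | g
  23 |   8 | gfbdecbfbdgfcadcg
  24 |  18 | gfcadcg

SA = [21, 10, 16, 14, 2, 20, 13, 0, 23, 22, 4, 5, 6, 11, 7, 17, 1, 12, 9, 15, 19, 3, 24, 8, 18]
rank  pair      lcp
   1  s[21:],s[10:]  0  ''
   2  s[10:],s[16:]  2  'bd'
   3  s[16:],s[14:]  1  'b'
   4  s[14:],s[2:]  2  'bf'
   5  s[2:],s[20:]  0  ''
   6  s[20:],s[13:]  1  'c'
   7  s[13:],s[0:]  1  'c'
   8  s[0:],s[23:]  1  'c'
   9  s[23:],s[22:]  0  ''
  10  s[22:],s[4:]  1  'd'
  11  s[4:],s[5:]  3  'ddd'
  12  s[5:],s[6:]  2  'dd'
  13  s[6:],s[11:]  1  'd'
  14  s[11:],s[7:]  1  'd'
  15  s[7:],s[17:]  3  'dgf'
  16  s[17:],s[1:]  0  ''
  17  s[1:],s[12:]  1  'e'
  18  s[12:],s[9:]  0  ''
  19  s[9:],s[15:]  3  'fbd'
  20  s[15:],s[19:]  1  'f'
  21  s[19:],s[3:]  1  'f'
  22  s[3:],s[24:]  0  ''
  23  s[24:],s[8:]  1  'g'
  24  s[8:],s[18:]  2  'gf'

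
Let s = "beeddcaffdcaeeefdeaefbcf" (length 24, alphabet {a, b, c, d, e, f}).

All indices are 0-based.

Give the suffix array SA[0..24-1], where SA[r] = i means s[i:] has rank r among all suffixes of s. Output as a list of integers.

rank | idx | suffix
   0 |  11 | aeeefdeaefbcf
   1 |  18 | aefbcf
   2 |   6 | affdcaeeefdeaefbcf
   3 |  21 | bcf
   4 |   0 | beeddcaffdcaeeefdeaefbcf
   5 |  10 | caeeefdeaefbcf
   6 |   5 | caffdcaeeefdeaefbcf
   7 |  22 | cf
   8 |   9 | dcaeeefdeaefbcf
   9 |   4 | dcaffdcaeeefdeaefbcf
  10 |   3 | ddcaffdcaeeefdeaefbcf
  11 |  16 | deaefbcf
  12 |  17 | eaefbcf
  13 |   2 | eddcaffdcaeeefdeaefbcf
  14 |   1 | eeddcaffdcaeeefdeaefbcf
  15 |  12 | eeefdeaefbcf
  16 |  13 | eefdeaefbcf
  17 |  19 | efbcf
  18 |  14 | efdeaefbcf
  19 |  23 | f
  20 |  20 | fbcf
  21 |   8 | fdcaeeefdeaefbcf
  22 |  15 | fdeaefbcf
  23 |   7 | ffdcaeeefdeaefbcf

[11, 18, 6, 21, 0, 10, 5, 22, 9, 4, 3, 16, 17, 2, 1, 12, 13, 19, 14, 23, 20, 8, 15, 7]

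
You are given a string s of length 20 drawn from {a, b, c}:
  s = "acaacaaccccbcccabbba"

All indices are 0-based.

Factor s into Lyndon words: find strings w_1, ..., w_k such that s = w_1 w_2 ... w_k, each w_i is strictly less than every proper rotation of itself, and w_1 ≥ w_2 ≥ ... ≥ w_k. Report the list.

["ac", "aacaaccccbcccabbb", "a"]

emit factor 1: 'ac' (i=0, period=2)
emit factor 2: 'aacaaccccbcccabbb' (i=2, period=17)
emit factor 3: 'a' (i=19, period=1)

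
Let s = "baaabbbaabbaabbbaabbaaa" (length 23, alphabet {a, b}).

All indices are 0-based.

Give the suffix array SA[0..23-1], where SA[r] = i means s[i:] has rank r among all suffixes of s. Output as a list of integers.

rank→(start, suffix):
  0 → (22, 'a')
  1 → (21, 'aa')
  2 → (20, 'aaa')
  3 → (1, 'aaabbbaabbaabbbaabbaaa')
  4 → (16, 'aabbaaa')
  5 → (7, 'aabbaabbbaabbaaa')
  6 → (11, 'aabbbaabbaaa')
  7 → (2, 'aabbbaabbaabbbaabbaaa')
  8 → (17, 'abbaaa')
  9 → (8, 'abbaabbbaabbaaa')
  10 → (12, 'abbbaabbaaa')
  11 → (3, 'abbbaabbaabbbaabbaaa')
  12 → (19, 'baaa')
  13 → (0, 'baaabbbaabbaabbbaabbaaa')
  14 → (15, 'baabbaaa')
  15 → (6, 'baabbaabbbaabbaaa')
  16 → (10, 'baabbbaabbaaa')
  17 → (18, 'bbaaa')
  18 → (14, 'bbaabbaaa')
  19 → (5, 'bbaabbaabbbaabbaaa')
  20 → (9, 'bbaabbbaabbaaa')
  21 → (13, 'bbbaabbaaa')
  22 → (4, 'bbbaabbaabbbaabbaaa')

[22, 21, 20, 1, 16, 7, 11, 2, 17, 8, 12, 3, 19, 0, 15, 6, 10, 18, 14, 5, 9, 13, 4]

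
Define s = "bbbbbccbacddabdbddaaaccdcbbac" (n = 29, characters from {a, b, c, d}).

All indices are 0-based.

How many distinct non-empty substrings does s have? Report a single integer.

sorted suffixes:
  #0 SA[0]=18  'aaaccdcbbac'
  #1 SA[1]=19  'aaccdcbbac'
  #2 SA[2]=12  'abdbddaaaccdcbbac'
  #3 SA[3]=27  'ac'
  #4 SA[4]=20  'accdcbbac'
  #5 SA[5]=8  'acddabdbddaaaccdcbbac'
  #6 SA[6]=26  'bac'
  #7 SA[7]=7  'bacddabdbddaaaccdcbbac'
  #8 SA[8]=25  'bbac'
  #9 SA[9]=0  'bbbbbccbacddabdbddaaaccdcbbac'
  #10 SA[10]=1  'bbbbccbacddabdbddaaaccdcbbac'
  #11 SA[11]=2  'bbbccbacddabdbddaaaccdcbbac'
  #12 SA[12]=3  'bbccbacddabdbddaaaccdcbbac'
  #13 SA[13]=4  'bccbacddabdbddaaaccdcbbac'
  #14 SA[14]=13  'bdbddaaaccdcbbac'
  #15 SA[15]=15  'bddaaaccdcbbac'
  #16 SA[16]=28  'c'
  #17 SA[17]=6  'cbacddabdbddaaaccdcbbac'
  #18 SA[18]=24  'cbbac'
  #19 SA[19]=5  'ccbacddabdbddaaaccdcbbac'
  #20 SA[20]=21  'ccdcbbac'
  #21 SA[21]=22  'cdcbbac'
  #22 SA[22]=9  'cddabdbddaaaccdcbbac'
  #23 SA[23]=17  'daaaccdcbbac'
  #24 SA[24]=11  'dabdbddaaaccdcbbac'
  #25 SA[25]=14  'dbddaaaccdcbbac'
  #26 SA[26]=23  'dcbbac'
  #27 SA[27]=16  'ddaaaccdcbbac'
  #28 SA[28]=10  'ddabdbddaaaccdcbbac'

SA = [18, 19, 12, 27, 20, 8, 26, 7, 25, 0, 1, 2, 3, 4, 13, 15, 28, 6, 24, 5, 21, 22, 9, 17, 11, 14, 23, 16, 10]
i: (SA[i-1],SA[i]) lcp shared
  1: (18,19) 2 'aa'
  2: (19,12) 1 'a'
  3: (12,27) 1 'a'
  4: (27,20) 2 'ac'
  5: (20,8) 2 'ac'
  6: (8,26) 0 ''
  7: (26,7) 3 'bac'
  8: (7,25) 1 'b'
  9: (25,0) 2 'bb'
  10: (0,1) 4 'bbbb'
  11: (1,2) 3 'bbb'
  12: (2,3) 2 'bb'
  13: (3,4) 1 'b'
  14: (4,13) 1 'b'
  15: (13,15) 2 'bd'
  16: (15,28) 0 ''
  17: (28,6) 1 'c'
  18: (6,24) 2 'cb'
  19: (24,5) 1 'c'
  20: (5,21) 2 'cc'
  21: (21,22) 1 'c'
  22: (22,9) 2 'cd'
  23: (9,17) 0 ''
  24: (17,11) 2 'da'
  25: (11,14) 1 'd'
  26: (14,23) 1 'd'
  27: (23,16) 1 'd'
  28: (16,10) 3 'dda'

n(n+1)/2 = 29·30/2 = 435
Σ LCP = 0 + 2 + 1 + 1 + 2 + 2 + 0 + 3 + 1 + 2 + 4 + 3 + 2 + 1 + 1 + 2 + 0 + 1 + 2 + 1 + 2 + 1 + 2 + 0 + 2 + 1 + 1 + 1 + 3 = 44
distinct = 435 − 44 = 391

391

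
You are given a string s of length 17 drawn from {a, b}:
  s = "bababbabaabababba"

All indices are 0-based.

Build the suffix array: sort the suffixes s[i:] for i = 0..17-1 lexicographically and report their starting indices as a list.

[16, 8, 6, 9, 11, 1, 13, 3, 15, 7, 5, 10, 0, 12, 2, 14, 4]

rank→(start, suffix):
  0 → (16, 'a')
  1 → (8, 'aabababba')
  2 → (6, 'abaabababba')
  3 → (9, 'abababba')
  4 → (11, 'ababba')
  5 → (1, 'ababbabaabababba')
  6 → (13, 'abba')
  7 → (3, 'abbabaabababba')
  8 → (15, 'ba')
  9 → (7, 'baabababba')
  10 → (5, 'babaabababba')
  11 → (10, 'bababba')
  12 → (0, 'bababbabaabababba')
  13 → (12, 'babba')
  14 → (2, 'babbabaabababba')
  15 → (14, 'bba')
  16 → (4, 'bbabaabababba')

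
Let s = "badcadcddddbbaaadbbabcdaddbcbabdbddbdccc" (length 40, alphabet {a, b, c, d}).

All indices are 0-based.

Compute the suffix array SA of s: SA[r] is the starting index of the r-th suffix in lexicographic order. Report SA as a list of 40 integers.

rank→(start, suffix):
  0 → (13, 'aaadbbabcdaddbcbabdbddbdccc')
  1 → (14, 'aadbbabcdaddbcbabdbddbdccc')
  2 → (19, 'abcdaddbcbabdbddbdccc')
  3 → (29, 'abdbddbdccc')
  4 → (15, 'adbbabcdaddbcbabdbddbdccc')
  5 → (1, 'adcadcddddbbaaadbbabcdaddbcbabdbddbdccc')
  6 → (4, 'adcddddbbaaadbbabcdaddbcbabdbddbdccc')
  7 → (23, 'addbcbabdbddbdccc')
  8 → (12, 'baaadbbabcdaddbcbabdbddbdccc')
  9 → (18, 'babcdaddbcbabdbddbdccc')
  10 → (28, 'babdbddbdccc')
  11 → (0, 'badcadcddddbbaaadbbabcdaddbcbabdbddbdccc')
  12 → (11, 'bbaaadbbabcdaddbcbabdbddbdccc')
  13 → (17, 'bbabcdaddbcbabdbddbdccc')
  14 → (26, 'bcbabdbddbdccc')
  15 → (20, 'bcdaddbcbabdbddbdccc')
  16 → (30, 'bdbddbdccc')
  17 → (35, 'bdccc')
  18 → (32, 'bddbdccc')
  19 → (39, 'c')
  20 → (3, 'cadcddddbbaaadbbabcdaddbcbabdbddbdccc')
  21 → (27, 'cbabdbddbdccc')
  22 → (38, 'cc')
  23 → (37, 'ccc')
  24 → (21, 'cdaddbcbabdbddbdccc')
  25 → (6, 'cddddbbaaadbbabcdaddbcbabdbddbdccc')
  26 → (22, 'daddbcbabdbddbdccc')
  27 → (10, 'dbbaaadbbabcdaddbcbabdbddbdccc')
  28 → (16, 'dbbabcdaddbcbabdbddbdccc')
  29 → (25, 'dbcbabdbddbdccc')
  30 → (34, 'dbdccc')
  31 → (31, 'dbddbdccc')
  32 → (2, 'dcadcddddbbaaadbbabcdaddbcbabdbddbdccc')
  33 → (36, 'dccc')
  34 → (5, 'dcddddbbaaadbbabcdaddbcbabdbddbdccc')
  35 → (9, 'ddbbaaadbbabcdaddbcbabdbddbdccc')
  36 → (24, 'ddbcbabdbddbdccc')
  37 → (33, 'ddbdccc')
  38 → (8, 'dddbbaaadbbabcdaddbcbabdbddbdccc')
  39 → (7, 'ddddbbaaadbbabcdaddbcbabdbddbdccc')

[13, 14, 19, 29, 15, 1, 4, 23, 12, 18, 28, 0, 11, 17, 26, 20, 30, 35, 32, 39, 3, 27, 38, 37, 21, 6, 22, 10, 16, 25, 34, 31, 2, 36, 5, 9, 24, 33, 8, 7]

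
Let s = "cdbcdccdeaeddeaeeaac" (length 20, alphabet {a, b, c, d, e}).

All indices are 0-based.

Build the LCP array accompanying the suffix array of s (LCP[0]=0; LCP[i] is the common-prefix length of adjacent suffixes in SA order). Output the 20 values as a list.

[0, 1, 1, 2, 0, 0, 1, 1, 2, 2, 0, 1, 1, 1, 4, 0, 2, 3, 1, 1]

rank→(start, suffix):
  0 → (17, 'aac')
  1 → (18, 'ac')
  2 → (9, 'aeddeaeeaac')
  3 → (14, 'aeeaac')
  4 → (2, 'bcdccdeaeddeaeeaac')
  5 → (19, 'c')
  6 → (5, 'ccdeaeddeaeeaac')
  7 → (0, 'cdbcdccdeaeddeaeeaac')
  8 → (3, 'cdccdeaeddeaeeaac')
  9 → (6, 'cdeaeddeaeeaac')
  10 → (1, 'dbcdccdeaeddeaeeaac')
  11 → (4, 'dccdeaeddeaeeaac')
  12 → (11, 'ddeaeeaac')
  13 → (7, 'deaeddeaeeaac')
  14 → (12, 'deaeeaac')
  15 → (16, 'eaac')
  16 → (8, 'eaeddeaeeaac')
  17 → (13, 'eaeeaac')
  18 → (10, 'eddeaeeaac')
  19 → (15, 'eeaac')

SA = [17, 18, 9, 14, 2, 19, 5, 0, 3, 6, 1, 4, 11, 7, 12, 16, 8, 13, 10, 15]
[i] adj suffixes → lcp
  [1] 17/18 → 1 ('a')
  [2] 18/9 → 1 ('a')
  [3] 9/14 → 2 ('ae')
  [4] 14/2 → 0 ('')
  [5] 2/19 → 0 ('')
  [6] 19/5 → 1 ('c')
  [7] 5/0 → 1 ('c')
  [8] 0/3 → 2 ('cd')
  [9] 3/6 → 2 ('cd')
  [10] 6/1 → 0 ('')
  [11] 1/4 → 1 ('d')
  [12] 4/11 → 1 ('d')
  [13] 11/7 → 1 ('d')
  [14] 7/12 → 4 ('deae')
  [15] 12/16 → 0 ('')
  [16] 16/8 → 2 ('ea')
  [17] 8/13 → 3 ('eae')
  [18] 13/10 → 1 ('e')
  [19] 10/15 → 1 ('e')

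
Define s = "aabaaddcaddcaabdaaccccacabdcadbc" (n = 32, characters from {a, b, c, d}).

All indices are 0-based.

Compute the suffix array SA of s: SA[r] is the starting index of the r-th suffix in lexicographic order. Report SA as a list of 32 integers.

rank | idx | suffix
   0 |   0 | aabaaddcaddcaabdaaccccacabdcadbc
   1 |  12 | aabdaaccccacabdcadbc
   2 |  16 | aaccccacabdcadbc
   3 |   3 | aaddcaddcaabdaaccccacabdcadbc
   4 |   1 | abaaddcaddcaabdaaccccacabdcadbc
   5 |  13 | abdaaccccacabdcadbc
   6 |  24 | abdcadbc
   7 |  22 | acabdcadbc
   8 |  17 | accccacabdcadbc
   9 |  28 | adbc
  10 |   8 | addcaabdaaccccacabdcadbc
  11 |   4 | addcaddcaabdaaccccacabdcadbc
  12 |   2 | baaddcaddcaabdaaccccacabdcadbc
  13 |  30 | bc
  14 |  14 | bdaaccccacabdcadbc
  15 |  25 | bdcadbc
  16 |  31 | c
  17 |  11 | caabdaaccccacabdcadbc
  18 |  23 | cabdcadbc
  19 |  21 | cacabdcadbc
  20 |  27 | cadbc
  21 |   7 | caddcaabdaaccccacabdcadbc
  22 |  20 | ccacabdcadbc
  23 |  19 | cccacabdcadbc
  24 |  18 | ccccacabdcadbc
  25 |  15 | daaccccacabdcadbc
  26 |  29 | dbc
  27 |  10 | dcaabdaaccccacabdcadbc
  28 |  26 | dcadbc
  29 |   6 | dcaddcaabdaaccccacabdcadbc
  30 |   9 | ddcaabdaaccccacabdcadbc
  31 |   5 | ddcaddcaabdaaccccacabdcadbc

[0, 12, 16, 3, 1, 13, 24, 22, 17, 28, 8, 4, 2, 30, 14, 25, 31, 11, 23, 21, 27, 7, 20, 19, 18, 15, 29, 10, 26, 6, 9, 5]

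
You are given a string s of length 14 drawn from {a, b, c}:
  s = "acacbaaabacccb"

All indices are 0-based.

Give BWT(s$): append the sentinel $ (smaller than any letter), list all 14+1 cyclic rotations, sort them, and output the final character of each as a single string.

rank  rotation         last
    0  $acacbaaabacccb  b
    1  aaabacccb$acacb  b
    2  aabacccb$acacba  a
    3  abacccb$acacbaa  a
    4  acacbaaabacccb$  $
    5  acbaaabacccb$ac  c
    6  acccb$acacbaaab  b
    7  b$acacbaaabaccc  c
    8  baaabacccb$acac  c
    9  bacccb$acacbaaa  a
   10  cacbaaabacccb$a  a
   11  cb$acacbaaabacc  c
   12  cbaaabacccb$aca  a
   13  ccb$acacbaaabac  c
   14  cccb$acacbaaaba  a

bbaa$cbccaacaca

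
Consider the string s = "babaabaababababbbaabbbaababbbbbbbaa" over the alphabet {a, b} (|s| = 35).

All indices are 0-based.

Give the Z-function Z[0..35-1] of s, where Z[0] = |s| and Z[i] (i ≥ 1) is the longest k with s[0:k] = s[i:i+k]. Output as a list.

[35, 0, 2, 0, 0, 2, 0, 0, 4, 0, 4, 0, 3, 0, 1, 1, 2, 0, 0, 1, 1, 2, 0, 0, 3, 0, 1, 1, 1, 1, 1, 1, 2, 0, 0]

Z[0]=35
i=1: i≥r, start 0; Z[1]=0
i=2: i≥r, start 0; Z[2]=2 extend→box=[2,4)
i=3: min(r-i=1, Z[1]=0)=0; Z[3]=0
i=4: i≥r, start 0; Z[4]=0
i=5: i≥r, start 0; Z[5]=2 extend→box=[5,7)
i=6: min(r-i=1, Z[1]=0)=0; Z[6]=0
i=7: i≥r, start 0; Z[7]=0
i=8: i≥r, start 0; Z[8]=4 extend→box=[8,12)
i=9: min(r-i=3, Z[1]=0)=0; Z[9]=0
i=10: min(r-i=2, Z[2]=2)=2; Z[10]=4 extend→box=[10,14)
i=11: min(r-i=3, Z[1]=0)=0; Z[11]=0
i=12: min(r-i=2, Z[2]=2)=2; Z[12]=3 extend→box=[12,15)
i=13: min(r-i=2, Z[1]=0)=0; Z[13]=0
i=14: min(r-i=1, Z[2]=2)=1; Z[14]=1
i=15: i≥r, start 0; Z[15]=1 extend→box=[15,16)
i=16: i≥r, start 0; Z[16]=2 extend→box=[16,18)
i=17: min(r-i=1, Z[1]=0)=0; Z[17]=0
i=18: i≥r, start 0; Z[18]=0
i=19: i≥r, start 0; Z[19]=1 extend→box=[19,20)
i=20: i≥r, start 0; Z[20]=1 extend→box=[20,21)
i=21: i≥r, start 0; Z[21]=2 extend→box=[21,23)
i=22: min(r-i=1, Z[1]=0)=0; Z[22]=0
i=23: i≥r, start 0; Z[23]=0
i=24: i≥r, start 0; Z[24]=3 extend→box=[24,27)
i=25: min(r-i=2, Z[1]=0)=0; Z[25]=0
i=26: min(r-i=1, Z[2]=2)=1; Z[26]=1
i=27: i≥r, start 0; Z[27]=1 extend→box=[27,28)
i=28: i≥r, start 0; Z[28]=1 extend→box=[28,29)
i=29: i≥r, start 0; Z[29]=1 extend→box=[29,30)
i=30: i≥r, start 0; Z[30]=1 extend→box=[30,31)
i=31: i≥r, start 0; Z[31]=1 extend→box=[31,32)
i=32: i≥r, start 0; Z[32]=2 extend→box=[32,34)
i=33: min(r-i=1, Z[1]=0)=0; Z[33]=0
i=34: i≥r, start 0; Z[34]=0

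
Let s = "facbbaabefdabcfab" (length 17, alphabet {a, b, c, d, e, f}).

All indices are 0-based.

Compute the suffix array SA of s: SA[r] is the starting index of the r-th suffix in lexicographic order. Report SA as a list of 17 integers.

[5, 15, 11, 6, 1, 16, 4, 3, 12, 7, 2, 13, 10, 8, 14, 0, 9]

sorted suffixes:
  #0 SA[0]=5  'aabefdabcfab'
  #1 SA[1]=15  'ab'
  #2 SA[2]=11  'abcfab'
  #3 SA[3]=6  'abefdabcfab'
  #4 SA[4]=1  'acbbaabefdabcfab'
  #5 SA[5]=16  'b'
  #6 SA[6]=4  'baabefdabcfab'
  #7 SA[7]=3  'bbaabefdabcfab'
  #8 SA[8]=12  'bcfab'
  #9 SA[9]=7  'befdabcfab'
  #10 SA[10]=2  'cbbaabefdabcfab'
  #11 SA[11]=13  'cfab'
  #12 SA[12]=10  'dabcfab'
  #13 SA[13]=8  'efdabcfab'
  #14 SA[14]=14  'fab'
  #15 SA[15]=0  'facbbaabefdabcfab'
  #16 SA[16]=9  'fdabcfab'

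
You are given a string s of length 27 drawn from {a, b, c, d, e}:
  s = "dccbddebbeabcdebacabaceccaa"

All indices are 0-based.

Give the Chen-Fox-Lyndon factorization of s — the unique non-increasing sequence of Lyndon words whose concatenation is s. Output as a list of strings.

emit factor 1: 'd' (i=0, period=1)
emit factor 2: 'c' (i=1, period=1)
emit factor 3: 'c' (i=2, period=1)
emit factor 4: 'bdde' (i=3, period=4)
emit factor 5: 'bbe' (i=7, period=3)
emit factor 6: 'abcdebac' (i=10, period=8)
emit factor 7: 'abacecc' (i=18, period=7)
emit factor 8: 'a' (i=25, period=1)
emit factor 9: 'a' (i=26, period=1)

["d", "c", "c", "bdde", "bbe", "abcdebac", "abacecc", "a", "a"]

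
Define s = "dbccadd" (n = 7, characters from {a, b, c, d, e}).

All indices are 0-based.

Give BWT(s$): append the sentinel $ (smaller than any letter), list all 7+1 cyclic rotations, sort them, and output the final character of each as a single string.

rank  rotation  last
    0  $dbccadd  d
    1  add$dbcc  c
    2  bccadd$d  d
    3  cadd$dbc  c
    4  ccadd$db  b
    5  d$dbccad  d
    6  dbccadd$  $
    7  dd$dbcca  a

dcdcbd$a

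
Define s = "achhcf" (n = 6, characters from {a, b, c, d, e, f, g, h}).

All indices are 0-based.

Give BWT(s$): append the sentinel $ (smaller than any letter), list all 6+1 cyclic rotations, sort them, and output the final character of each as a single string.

f$hachc

rank  rotation last
    0  $achhcf  f
    1  achhcf$  $
    2  cf$achh  h
    3  chhcf$a  a
    4  f$achhc  c
    5  hcf$ach  h
    6  hhcf$ac  c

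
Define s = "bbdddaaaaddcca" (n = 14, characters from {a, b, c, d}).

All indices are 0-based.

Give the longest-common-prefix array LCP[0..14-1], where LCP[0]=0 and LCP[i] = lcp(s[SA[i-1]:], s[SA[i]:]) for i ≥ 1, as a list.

rank | idx | suffix
   0 |  13 | a
   1 |   5 | aaaaddcca
   2 |   6 | aaaddcca
   3 |   7 | aaddcca
   4 |   8 | addcca
   5 |   0 | bbdddaaaaddcca
   6 |   1 | bdddaaaaddcca
   7 |  12 | ca
   8 |  11 | cca
   9 |   4 | daaaaddcca
  10 |  10 | dcca
  11 |   3 | ddaaaaddcca
  12 |   9 | ddcca
  13 |   2 | dddaaaaddcca

SA = [13, 5, 6, 7, 8, 0, 1, 12, 11, 4, 10, 3, 9, 2]
rank  pair      lcp
   1  s[13:],s[5:]  1  'a'
   2  s[5:],s[6:]  3  'aaa'
   3  s[6:],s[7:]  2  'aa'
   4  s[7:],s[8:]  1  'a'
   5  s[8:],s[0:]  0  ''
   6  s[0:],s[1:]  1  'b'
   7  s[1:],s[12:]  0  ''
   8  s[12:],s[11:]  1  'c'
   9  s[11:],s[4:]  0  ''
  10  s[4:],s[10:]  1  'd'
  11  s[10:],s[3:]  1  'd'
  12  s[3:],s[9:]  2  'dd'
  13  s[9:],s[2:]  2  'dd'

[0, 1, 3, 2, 1, 0, 1, 0, 1, 0, 1, 1, 2, 2]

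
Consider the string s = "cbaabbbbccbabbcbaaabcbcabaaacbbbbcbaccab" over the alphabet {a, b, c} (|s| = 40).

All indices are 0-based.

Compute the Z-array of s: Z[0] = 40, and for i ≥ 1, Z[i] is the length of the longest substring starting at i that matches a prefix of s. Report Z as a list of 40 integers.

[40, 0, 0, 0, 0, 0, 0, 0, 1, 3, 0, 0, 0, 0, 4, 0, 0, 0, 0, 0, 2, 0, 1, 0, 0, 0, 0, 0, 2, 0, 0, 0, 0, 3, 0, 0, 1, 1, 0, 0]

Z[0]=40
i=1: fresh scan; Z[1]=0
i=2: fresh scan; Z[2]=0
i=3: fresh scan; Z[3]=0
i=4: fresh scan; Z[4]=0
i=5: fresh scan; Z[5]=0
i=6: fresh scan; Z[6]=0
i=7: fresh scan; Z[7]=0
i=8: fresh scan; Z[8]=1 extend→box=[8,9)
i=9: fresh scan; Z[9]=3 extend→box=[9,12)
i=10: min(r-i=2, Z[1]=0)=0; Z[10]=0
i=11: min(r-i=1, Z[2]=0)=0; Z[11]=0
i=12: fresh scan; Z[12]=0
i=13: fresh scan; Z[13]=0
i=14: fresh scan; Z[14]=4 extend→box=[14,18)
i=15: min(r-i=3, Z[1]=0)=0; Z[15]=0
i=16: min(r-i=2, Z[2]=0)=0; Z[16]=0
i=17: min(r-i=1, Z[3]=0)=0; Z[17]=0
i=18: fresh scan; Z[18]=0
i=19: fresh scan; Z[19]=0
i=20: fresh scan; Z[20]=2 extend→box=[20,22)
i=21: min(r-i=1, Z[1]=0)=0; Z[21]=0
i=22: fresh scan; Z[22]=1 extend→box=[22,23)
i=23: fresh scan; Z[23]=0
i=24: fresh scan; Z[24]=0
i=25: fresh scan; Z[25]=0
i=26: fresh scan; Z[26]=0
i=27: fresh scan; Z[27]=0
i=28: fresh scan; Z[28]=2 extend→box=[28,30)
i=29: min(r-i=1, Z[1]=0)=0; Z[29]=0
i=30: fresh scan; Z[30]=0
i=31: fresh scan; Z[31]=0
i=32: fresh scan; Z[32]=0
i=33: fresh scan; Z[33]=3 extend→box=[33,36)
i=34: min(r-i=2, Z[1]=0)=0; Z[34]=0
i=35: min(r-i=1, Z[2]=0)=0; Z[35]=0
i=36: fresh scan; Z[36]=1 extend→box=[36,37)
i=37: fresh scan; Z[37]=1 extend→box=[37,38)
i=38: fresh scan; Z[38]=0
i=39: fresh scan; Z[39]=0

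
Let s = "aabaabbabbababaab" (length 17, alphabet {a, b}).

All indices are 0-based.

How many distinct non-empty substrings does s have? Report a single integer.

110

rank | idx | suffix
   0 |  14 | aab
   1 |   0 | aabaabbabbababaab
   2 |   3 | aabbabbababaab
   3 |  15 | ab
   4 |  12 | abaab
   5 |   1 | abaabbabbababaab
   6 |  10 | ababaab
   7 |   7 | abbababaab
   8 |   4 | abbabbababaab
   9 |  16 | b
  10 |  13 | baab
  11 |   2 | baabbabbababaab
  12 |  11 | babaab
  13 |   9 | bababaab
  14 |   6 | babbababaab
  15 |   8 | bbababaab
  16 |   5 | bbabbababaab

SA = [14, 0, 3, 15, 12, 1, 10, 7, 4, 16, 13, 2, 11, 9, 6, 8, 5]
[i] adj suffixes → lcp
  [1] 14/0 → 3 ('aab')
  [2] 0/3 → 3 ('aab')
  [3] 3/15 → 1 ('a')
  [4] 15/12 → 2 ('ab')
  [5] 12/1 → 5 ('abaab')
  [6] 1/10 → 3 ('aba')
  [7] 10/7 → 2 ('ab')
  [8] 7/4 → 5 ('abbab')
  [9] 4/16 → 0 ('')
  [10] 16/13 → 1 ('b')
  [11] 13/2 → 4 ('baab')
  [12] 2/11 → 2 ('ba')
  [13] 11/9 → 4 ('baba')
  [14] 9/6 → 3 ('bab')
  [15] 6/8 → 1 ('b')
  [16] 8/5 → 4 ('bbab')

n(n+1)/2 = 17·18/2 = 153
Σ LCP = 0 + 3 + 3 + 1 + 2 + 5 + 3 + 2 + 5 + 0 + 1 + 4 + 2 + 4 + 3 + 1 + 4 = 43
distinct = 153 − 43 = 110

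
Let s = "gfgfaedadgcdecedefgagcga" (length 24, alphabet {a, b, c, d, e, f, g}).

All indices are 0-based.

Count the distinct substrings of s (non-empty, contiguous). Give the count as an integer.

rank→(start, suffix):
  0 → (23, 'a')
  1 → (7, 'adgcdecedefgagcga')
  2 → (4, 'aedadgcdecedefgagcga')
  3 → (19, 'agcga')
  4 → (10, 'cdecedefgagcga')
  5 → (13, 'cedefgagcga')
  6 → (21, 'cga')
  7 → (6, 'dadgcdecedefgagcga')
  8 → (11, 'decedefgagcga')
  9 → (15, 'defgagcga')
  10 → (8, 'dgcdecedefgagcga')
  11 → (12, 'ecedefgagcga')
  12 → (5, 'edadgcdecedefgagcga')
  13 → (14, 'edefgagcga')
  14 → (16, 'efgagcga')
  15 → (3, 'faedadgcdecedefgagcga')
  16 → (17, 'fgagcga')
  17 → (1, 'fgfaedadgcdecedefgagcga')
  18 → (22, 'ga')
  19 → (18, 'gagcga')
  20 → (9, 'gcdecedefgagcga')
  21 → (20, 'gcga')
  22 → (2, 'gfaedadgcdecedefgagcga')
  23 → (0, 'gfgfaedadgcdecedefgagcga')

SA = [23, 7, 4, 19, 10, 13, 21, 6, 11, 15, 8, 12, 5, 14, 16, 3, 17, 1, 22, 18, 9, 20, 2, 0]
i: (SA[i-1],SA[i]) lcp shared
  1: (23,7) 1 'a'
  2: (7,4) 1 'a'
  3: (4,19) 1 'a'
  4: (19,10) 0 ''
  5: (10,13) 1 'c'
  6: (13,21) 1 'c'
  7: (21,6) 0 ''
  8: (6,11) 1 'd'
  9: (11,15) 2 'de'
  10: (15,8) 1 'd'
  11: (8,12) 0 ''
  12: (12,5) 1 'e'
  13: (5,14) 2 'ed'
  14: (14,16) 1 'e'
  15: (16,3) 0 ''
  16: (3,17) 1 'f'
  17: (17,1) 2 'fg'
  18: (1,22) 0 ''
  19: (22,18) 2 'ga'
  20: (18,9) 1 'g'
  21: (9,20) 2 'gc'
  22: (20,2) 1 'g'
  23: (2,0) 2 'gf'

n(n+1)/2 = 24·25/2 = 300
Σ LCP = 0 + 1 + 1 + 1 + 0 + 1 + 1 + 0 + 1 + 2 + 1 + 0 + 1 + 2 + 1 + 0 + 1 + 2 + 0 + 2 + 1 + 2 + 1 + 2 = 24
distinct = 300 − 24 = 276

276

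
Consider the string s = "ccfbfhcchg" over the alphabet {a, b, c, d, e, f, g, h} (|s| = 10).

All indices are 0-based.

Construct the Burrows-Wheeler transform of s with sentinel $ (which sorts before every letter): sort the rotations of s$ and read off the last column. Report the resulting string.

gf$hcccbhfc

rank  rotation     last
    0  $ccfbfhcchg  g
    1  bfhcchg$ccf  f
    2  ccfbfhcchg$  $
    3  cchg$ccfbfh  h
    4  cfbfhcchg$c  c
    5  chg$ccfbfhc  c
    6  fbfhcchg$cc  c
    7  fhcchg$ccfb  b
    8  g$ccfbfhcch  h
    9  hcchg$ccfbf  f
   10  hg$ccfbfhcc  c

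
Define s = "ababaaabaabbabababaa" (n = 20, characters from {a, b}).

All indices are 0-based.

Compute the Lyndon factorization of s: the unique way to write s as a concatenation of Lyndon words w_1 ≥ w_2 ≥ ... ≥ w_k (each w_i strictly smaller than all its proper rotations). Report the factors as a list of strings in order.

["ab", "ab", "aaabaabbababab", "a", "a"]

emit factor 1: 'ab' (i=0, period=2)
emit factor 2: 'ab' (i=2, period=2)
emit factor 3: 'aaabaabbababab' (i=4, period=14)
emit factor 4: 'a' (i=18, period=1)
emit factor 5: 'a' (i=19, period=1)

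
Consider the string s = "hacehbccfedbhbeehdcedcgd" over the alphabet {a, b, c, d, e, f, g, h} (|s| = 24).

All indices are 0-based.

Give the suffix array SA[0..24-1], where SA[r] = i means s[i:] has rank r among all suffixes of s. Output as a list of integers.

rank→(start, suffix):
  0 → (1, 'acehbccfedbhbeehdcedcgd')
  1 → (5, 'bccfedbhbeehdcedcgd')
  2 → (13, 'beehdcedcgd')
  3 → (11, 'bhbeehdcedcgd')
  4 → (6, 'ccfedbhbeehdcedcgd')
  5 → (18, 'cedcgd')
  6 → (2, 'cehbccfedbhbeehdcedcgd')
  7 → (7, 'cfedbhbeehdcedcgd')
  8 → (21, 'cgd')
  9 → (23, 'd')
  10 → (10, 'dbhbeehdcedcgd')
  11 → (17, 'dcedcgd')
  12 → (20, 'dcgd')
  13 → (9, 'edbhbeehdcedcgd')
  14 → (19, 'edcgd')
  15 → (14, 'eehdcedcgd')
  16 → (3, 'ehbccfedbhbeehdcedcgd')
  17 → (15, 'ehdcedcgd')
  18 → (8, 'fedbhbeehdcedcgd')
  19 → (22, 'gd')
  20 → (0, 'hacehbccfedbhbeehdcedcgd')
  21 → (4, 'hbccfedbhbeehdcedcgd')
  22 → (12, 'hbeehdcedcgd')
  23 → (16, 'hdcedcgd')

[1, 5, 13, 11, 6, 18, 2, 7, 21, 23, 10, 17, 20, 9, 19, 14, 3, 15, 8, 22, 0, 4, 12, 16]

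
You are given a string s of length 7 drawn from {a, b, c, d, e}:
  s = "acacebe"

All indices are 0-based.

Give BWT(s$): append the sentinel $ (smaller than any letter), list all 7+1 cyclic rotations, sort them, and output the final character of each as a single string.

rank  rotation  last
    0  $acacebe  e
    1  acacebe$  $
    2  acebe$ac  c
    3  be$acace  e
    4  cacebe$a  a
    5  cebe$aca  a
    6  e$acaceb  b
    7  ebe$acac  c

e$ceaabc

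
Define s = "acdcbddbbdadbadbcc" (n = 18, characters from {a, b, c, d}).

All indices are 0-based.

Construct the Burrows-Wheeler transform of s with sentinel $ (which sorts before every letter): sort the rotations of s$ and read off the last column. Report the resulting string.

c$dbdddbccdbabadacb

rank  rotation             last
    0  $acdcbddbbdadbadbcc  c
    1  acdcbddbbdadbadbcc$  $
    2  adbadbcc$acdcbddbbd  d
    3  adbcc$acdcbddbbdadb  b
    4  badbcc$acdcbddbbdad  d
    5  bbdadbadbcc$acdcbdd  d
    6  bcc$acdcbddbbdadbad  d
    7  bdadbadbcc$acdcbddb  b
    8  bddbbdadbadbcc$acdc  c
    9  c$acdcbddbbdadbadbc  c
   10  cbddbbdadbadbcc$acd  d
   11  cc$acdcbddbbdadbadb  b
   12  cdcbddbbdadbadbcc$a  a
   13  dadbadbcc$acdcbddbb  b
   14  dbadbcc$acdcbddbbda  a
   15  dbbdadbadbcc$acdcbd  d
   16  dbcc$acdcbddbbdadba  a
   17  dcbddbbdadbadbcc$ac  c
   18  ddbbdadbadbcc$acdcb  b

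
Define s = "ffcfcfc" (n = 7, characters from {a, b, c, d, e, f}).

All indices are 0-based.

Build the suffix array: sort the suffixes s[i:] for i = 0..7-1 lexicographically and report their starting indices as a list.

[6, 4, 2, 5, 3, 1, 0]

rank | idx | suffix
   0 |   6 | c
   1 |   4 | cfc
   2 |   2 | cfcfc
   3 |   5 | fc
   4 |   3 | fcfc
   5 |   1 | fcfcfc
   6 |   0 | ffcfcfc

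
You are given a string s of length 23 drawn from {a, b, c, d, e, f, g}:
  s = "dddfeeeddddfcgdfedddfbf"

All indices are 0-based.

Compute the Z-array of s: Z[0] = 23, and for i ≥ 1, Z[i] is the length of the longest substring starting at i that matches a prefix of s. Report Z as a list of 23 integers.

[23, 2, 1, 0, 0, 0, 0, 3, 4, 2, 1, 0, 0, 0, 1, 0, 0, 4, 2, 1, 0, 0, 0]

Z[0]=23
i=1: outside box; Z[1]=2 grow→box=[1,3)
i=2: min(r-i=1, Z[1]=2)=1; Z[2]=1
i=3: outside box; Z[3]=0
i=4: outside box; Z[4]=0
i=5: outside box; Z[5]=0
i=6: outside box; Z[6]=0
i=7: outside box; Z[7]=3 grow→box=[7,10)
i=8: min(r-i=2, Z[1]=2)=2; Z[8]=4 grow→box=[8,12)
i=9: min(r-i=3, Z[1]=2)=2; Z[9]=2
i=10: min(r-i=2, Z[2]=1)=1; Z[10]=1
i=11: min(r-i=1, Z[3]=0)=0; Z[11]=0
i=12: outside box; Z[12]=0
i=13: outside box; Z[13]=0
i=14: outside box; Z[14]=1 grow→box=[14,15)
i=15: outside box; Z[15]=0
i=16: outside box; Z[16]=0
i=17: outside box; Z[17]=4 grow→box=[17,21)
i=18: min(r-i=3, Z[1]=2)=2; Z[18]=2
i=19: min(r-i=2, Z[2]=1)=1; Z[19]=1
i=20: min(r-i=1, Z[3]=0)=0; Z[20]=0
i=21: outside box; Z[21]=0
i=22: outside box; Z[22]=0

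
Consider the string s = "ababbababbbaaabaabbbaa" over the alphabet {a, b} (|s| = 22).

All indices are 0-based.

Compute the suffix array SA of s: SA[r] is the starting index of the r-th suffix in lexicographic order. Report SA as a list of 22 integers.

sorted suffixes:
  #0 SA[0]=21  'a'
  #1 SA[1]=20  'aa'
  #2 SA[2]=11  'aaabaabbbaa'
  #3 SA[3]=12  'aabaabbbaa'
  #4 SA[4]=15  'aabbbaa'
  #5 SA[5]=13  'abaabbbaa'
  #6 SA[6]=0  'ababbababbbaaabaabbbaa'
  #7 SA[7]=5  'ababbbaaabaabbbaa'
  #8 SA[8]=2  'abbababbbaaabaabbbaa'
  #9 SA[9]=16  'abbbaa'
  #10 SA[10]=7  'abbbaaabaabbbaa'
  #11 SA[11]=19  'baa'
  #12 SA[12]=10  'baaabaabbbaa'
  #13 SA[13]=14  'baabbbaa'
  #14 SA[14]=4  'bababbbaaabaabbbaa'
  #15 SA[15]=1  'babbababbbaaabaabbbaa'
  #16 SA[16]=6  'babbbaaabaabbbaa'
  #17 SA[17]=18  'bbaa'
  #18 SA[18]=9  'bbaaabaabbbaa'
  #19 SA[19]=3  'bbababbbaaabaabbbaa'
  #20 SA[20]=17  'bbbaa'
  #21 SA[21]=8  'bbbaaabaabbbaa'

[21, 20, 11, 12, 15, 13, 0, 5, 2, 16, 7, 19, 10, 14, 4, 1, 6, 18, 9, 3, 17, 8]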